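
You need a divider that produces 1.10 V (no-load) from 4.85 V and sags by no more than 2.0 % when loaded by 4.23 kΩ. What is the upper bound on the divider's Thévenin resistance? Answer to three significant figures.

R_th ≤ 86.3 Ω

Loading drop = R_th/(R_th + R_L) ≤ 0.0200, so R_th ≤ R_L · ε/(1−ε) = 4.23 kΩ × 0.0200/0.9800 = 86.3 Ω.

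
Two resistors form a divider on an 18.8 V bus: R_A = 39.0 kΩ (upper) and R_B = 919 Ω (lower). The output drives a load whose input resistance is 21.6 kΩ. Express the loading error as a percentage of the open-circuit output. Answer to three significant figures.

3.99 %

The divider's output (Thévenin) resistance is R_A‖R_B = 897.8 Ω.
Fractional drop under load = R_th/(R_th + R_L) = 897.8 / (897.8 + 21600) = 0.03991.
So the output falls by 3.99 %.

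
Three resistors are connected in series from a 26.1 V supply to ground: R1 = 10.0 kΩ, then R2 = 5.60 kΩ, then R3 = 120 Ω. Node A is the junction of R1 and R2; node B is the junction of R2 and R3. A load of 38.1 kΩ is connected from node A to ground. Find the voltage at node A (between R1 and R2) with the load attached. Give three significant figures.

V ≈ 8.67 V

Below node A the series string R2+R3 = 5720 Ω sits in parallel with the 38100 Ω load: 4973 Ω.
V_A = 26.1 × 4973/(10000 + 4973) = 8.67 V.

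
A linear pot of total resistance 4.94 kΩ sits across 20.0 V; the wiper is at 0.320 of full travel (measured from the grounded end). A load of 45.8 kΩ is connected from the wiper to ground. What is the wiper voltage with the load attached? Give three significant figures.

The wiper splits the pot into (1−α)R = 3.359 kΩ above and αR = 1.581 kΩ below.
Lower section ‖ load = 1.528 kΩ.
V_wiper = 20.0 × 1.528/(3.359 + 1.528) = 6.25 V.

V ≈ 6.25 V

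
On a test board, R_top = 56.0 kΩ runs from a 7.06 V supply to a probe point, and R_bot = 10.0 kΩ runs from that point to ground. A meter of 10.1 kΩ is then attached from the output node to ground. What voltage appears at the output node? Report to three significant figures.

The load sits in parallel with R_bot: R_bot‖R_L = (10.0 × 10.1) / (10.0 + 10.1) = 5.025 kΩ.
V_out = 7.06 × 5.025 / (56.0 + 5.025) = 7.06 × 5.025/61.02 = 0.581 V.
(Unloaded it would have been 1.07 V.)

V_out ≈ 0.581 V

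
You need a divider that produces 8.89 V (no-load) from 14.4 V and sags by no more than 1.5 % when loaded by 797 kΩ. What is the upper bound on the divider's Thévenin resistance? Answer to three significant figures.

R_th ≤ 12.1 kΩ

Loading drop = R_th/(R_th + R_L) ≤ 0.0150, so R_th ≤ R_L · ε/(1−ε) = 797 kΩ × 0.0150/0.9850 = 12.1 kΩ.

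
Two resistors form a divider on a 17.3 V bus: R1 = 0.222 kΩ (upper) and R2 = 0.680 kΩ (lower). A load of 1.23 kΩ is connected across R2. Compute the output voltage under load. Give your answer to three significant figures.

V_out ≈ 11.5 V

The load sits in parallel with R2: R2‖R_L = (680 × 1230) / (680 + 1230) = 437.9 Ω.
V_out = 17.3 × 437.9 / (222 + 437.9) = 17.3 × 437.9/659.9 = 11.5 V.
(Unloaded it would have been 13.0 V.)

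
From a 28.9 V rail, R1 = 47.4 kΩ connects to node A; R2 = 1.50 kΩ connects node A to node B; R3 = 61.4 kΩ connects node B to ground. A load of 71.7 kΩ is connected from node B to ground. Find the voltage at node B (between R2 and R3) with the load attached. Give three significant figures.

V ≈ 11.7 V

At node B, R3 is in parallel with the load: R3‖R_L = 33.08 kΩ.
Below node A the resistance is R2 + (R3‖R_L) = 34.58 kΩ, so V_A = 28.9 × 34.58/81.98 = 12.19 V.
Then V_B = V_A × (R3‖R_L)/(R2 + R3‖R_L) = 12.19 × 33.08/34.58 = 11.7 V.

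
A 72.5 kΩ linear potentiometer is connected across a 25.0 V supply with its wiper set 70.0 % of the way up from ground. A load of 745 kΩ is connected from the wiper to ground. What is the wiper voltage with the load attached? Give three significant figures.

V ≈ 17.1 V

The wiper splits the pot into (1−α)R = 21.75 kΩ above and αR = 50.75 kΩ below.
Lower section ‖ load = 47.51 kΩ.
V_wiper = 25.0 × 47.51/(21.75 + 47.51) = 17.1 V.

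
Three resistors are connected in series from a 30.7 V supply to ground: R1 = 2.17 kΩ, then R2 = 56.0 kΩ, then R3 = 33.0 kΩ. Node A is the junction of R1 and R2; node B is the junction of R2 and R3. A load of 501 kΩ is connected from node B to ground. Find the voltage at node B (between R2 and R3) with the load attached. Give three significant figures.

At node B, R3 is in parallel with the load: R3‖R_L = 30.96 kΩ.
Below node A the resistance is R2 + (R3‖R_L) = 86.96 kΩ, so V_A = 30.7 × 86.96/89.13 = 29.95 V.
Then V_B = V_A × (R3‖R_L)/(R2 + R3‖R_L) = 29.95 × 30.96/86.96 = 10.7 V.

V ≈ 10.7 V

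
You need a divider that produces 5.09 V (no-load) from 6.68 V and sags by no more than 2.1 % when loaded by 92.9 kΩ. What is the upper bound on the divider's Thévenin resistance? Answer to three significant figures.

R_th ≤ 1.99 kΩ

Loading drop = R_th/(R_th + R_L) ≤ 0.0210, so R_th ≤ R_L · ε/(1−ε) = 92.9 kΩ × 0.0210/0.9790 = 1.99 kΩ.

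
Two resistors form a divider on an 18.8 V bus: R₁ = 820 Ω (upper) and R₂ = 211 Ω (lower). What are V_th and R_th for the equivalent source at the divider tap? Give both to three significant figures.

V_th = 3.85 V, R_th = 168 Ω

V_th is the open-circuit tap voltage: 18.8 × 211/(820 + 211) = 3.85 V.
With the supply zeroed, R₁ and R₂ appear in parallel from the tap: R_th = R₁‖R₂ = (820 × 211)/1031 = 168 Ω.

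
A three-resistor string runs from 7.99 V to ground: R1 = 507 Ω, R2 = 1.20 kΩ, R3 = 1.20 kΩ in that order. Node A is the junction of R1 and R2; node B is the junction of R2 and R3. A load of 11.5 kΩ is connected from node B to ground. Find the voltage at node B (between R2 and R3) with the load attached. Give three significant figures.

V ≈ 3.11 V

At node B, R3 is in parallel with the load: R3‖R_L = 1087 Ω.
Below node A the resistance is R2 + (R3‖R_L) = 2287 Ω, so V_A = 7.99 × 2287/2794 = 6.540 V.
Then V_B = V_A × (R3‖R_L)/(R2 + R3‖R_L) = 6.540 × 1087/2287 = 3.11 V.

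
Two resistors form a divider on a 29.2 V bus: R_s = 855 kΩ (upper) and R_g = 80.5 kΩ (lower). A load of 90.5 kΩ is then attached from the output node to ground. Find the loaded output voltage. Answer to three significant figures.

The load sits in parallel with R_g: R_g‖R_L = (80.5 × 90.5) / (80.5 + 90.5) = 42.60 kΩ.
V_out = 29.2 × 42.60 / (855 + 42.60) = 29.2 × 42.60/897.6 = 1.39 V.

V_out ≈ 1.39 V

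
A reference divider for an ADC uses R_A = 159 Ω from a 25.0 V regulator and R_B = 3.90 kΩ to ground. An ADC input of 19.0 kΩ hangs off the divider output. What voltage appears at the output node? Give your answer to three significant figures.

The load sits in parallel with R_B: R_B‖R_L = (3900 × 19000) / (3900 + 19000) = 3236 Ω.
V_out = 25.0 × 3236 / (159 + 3236) = 25.0 × 3236/3395 = 23.8 V.
(Unloaded it would have been 24.0 V.)

V_out ≈ 23.8 V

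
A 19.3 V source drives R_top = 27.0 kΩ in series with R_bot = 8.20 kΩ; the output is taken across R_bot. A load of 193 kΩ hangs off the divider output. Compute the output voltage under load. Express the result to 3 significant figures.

V_out ≈ 4.35 V

The load sits in parallel with R_bot: R_bot‖R_L = (8.20 × 193) / (8.20 + 193) = 7.866 kΩ.
V_out = 19.3 × 7.866 / (27.0 + 7.866) = 19.3 × 7.866/34.87 = 4.35 V.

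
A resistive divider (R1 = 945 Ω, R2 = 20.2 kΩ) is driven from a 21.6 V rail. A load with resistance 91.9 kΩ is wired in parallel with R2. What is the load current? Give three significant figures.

R2‖R_L = 16560 Ω; V_out = 21.6 × 16560/17510 = 20.43 V.
I_L = V_out / R_L = 20.43 / 91.9 kΩ = 0.222 mA.

I_L ≈ 0.222 mA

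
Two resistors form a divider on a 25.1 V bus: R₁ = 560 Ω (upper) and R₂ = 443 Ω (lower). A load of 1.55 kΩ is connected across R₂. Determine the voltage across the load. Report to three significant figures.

The load sits in parallel with R₂: R₂‖R_L = (443 × 1550) / (443 + 1550) = 344.5 Ω.
V_out = 25.1 × 344.5 / (560 + 344.5) = 25.1 × 344.5/904.5 = 9.56 V.

V_out ≈ 9.56 V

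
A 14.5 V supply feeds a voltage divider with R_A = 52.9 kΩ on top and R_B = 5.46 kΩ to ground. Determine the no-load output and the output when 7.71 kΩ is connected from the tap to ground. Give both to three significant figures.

Open-circuit: V = 14.5 × 5.46/(52.9 + 5.46) = 1.36 V.
With the load, R_B becomes R_B‖R_L = 3.196 kΩ, so V = 14.5 × 3.196/56.10 = 0.826 V.

Unloaded: 1.36 V; loaded: 0.826 V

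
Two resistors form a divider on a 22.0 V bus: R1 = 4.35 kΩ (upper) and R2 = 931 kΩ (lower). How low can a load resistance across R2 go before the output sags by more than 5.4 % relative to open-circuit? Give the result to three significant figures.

R_L(min) ≈ 75.9 kΩ

Output resistance R_th = R1‖R2 = (4.35 × 931)/935.4 = 4.330 kΩ.
The fractional drop is R_th/(R_th + R_L); requiring this ≤ 0.0540 gives R_L ≥ R_th(1/0.0540 − 1) = 4.330 × 17.52 = 75.9 kΩ.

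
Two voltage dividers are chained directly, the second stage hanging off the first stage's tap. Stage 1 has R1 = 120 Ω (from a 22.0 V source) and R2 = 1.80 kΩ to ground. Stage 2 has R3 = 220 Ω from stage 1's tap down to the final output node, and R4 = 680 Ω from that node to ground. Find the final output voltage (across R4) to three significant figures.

V_out ≈ 13.9 V

Stage 2 presents R3+R4 = 900.0 Ω as a load on stage 1's tap.
Stage 1's lower leg becomes R2‖(R3+R4) = 600.0 Ω, so V_mid = 22.0 × 600.0/720.0 = 18.33 V.
Stage 2 is itself unloaded: V_out = V_mid × R4/(R3+R4) = 18.33 × 680/900.0 = 13.9 V.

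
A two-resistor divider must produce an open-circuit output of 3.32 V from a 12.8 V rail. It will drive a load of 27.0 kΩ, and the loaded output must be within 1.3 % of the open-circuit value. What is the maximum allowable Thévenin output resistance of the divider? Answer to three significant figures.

Loading drop = R_th/(R_th + R_L) ≤ 0.0130, so R_th ≤ R_L · ε/(1−ε) = 27.0 kΩ × 0.0130/0.9870 = 356 Ω.
(Any R1, R2 with R2/(R1+R2) = 0.259 and R1‖R2 ≤ 356 Ω will meet the spec.)

R_th ≤ 356 Ω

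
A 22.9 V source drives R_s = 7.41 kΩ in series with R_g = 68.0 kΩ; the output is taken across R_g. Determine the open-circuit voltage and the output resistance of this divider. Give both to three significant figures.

V_th = 20.6 V, R_th = 6.68 kΩ

V_th is the open-circuit tap voltage: 22.9 × 68.0/(7.41 + 68.0) = 20.6 V.
With the supply zeroed, R_s and R_g appear in parallel from the tap: R_th = R_s‖R_g = (7.41 × 68.0)/75.41 = 6.68 kΩ.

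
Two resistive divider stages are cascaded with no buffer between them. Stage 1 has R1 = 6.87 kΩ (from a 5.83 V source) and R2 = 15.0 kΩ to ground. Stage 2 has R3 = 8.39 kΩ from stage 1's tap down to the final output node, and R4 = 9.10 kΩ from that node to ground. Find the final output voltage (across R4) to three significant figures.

Stage 2 presents R3+R4 = 17.49 kΩ as a load on stage 1's tap.
Stage 1's lower leg becomes R2‖(R3+R4) = 8.075 kΩ, so V_mid = 5.83 × 8.075/14.94 = 3.150 V.
Stage 2 is itself unloaded: V_out = V_mid × R4/(R3+R4) = 3.150 × 9.10/17.49 = 1.64 V.

V_out ≈ 1.64 V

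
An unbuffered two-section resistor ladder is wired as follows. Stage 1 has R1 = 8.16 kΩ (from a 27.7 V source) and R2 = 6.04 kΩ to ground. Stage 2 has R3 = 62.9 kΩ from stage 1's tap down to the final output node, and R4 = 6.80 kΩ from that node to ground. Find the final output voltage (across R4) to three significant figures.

Stage 2 presents R3+R4 = 69.70 kΩ as a load on stage 1's tap.
Stage 1's lower leg becomes R2‖(R3+R4) = 5.558 kΩ, so V_mid = 27.7 × 5.558/13.72 = 11.22 V.
Stage 2 is itself unloaded: V_out = V_mid × R4/(R3+R4) = 11.22 × 6.80/69.70 = 1.09 V.

V_out ≈ 1.09 V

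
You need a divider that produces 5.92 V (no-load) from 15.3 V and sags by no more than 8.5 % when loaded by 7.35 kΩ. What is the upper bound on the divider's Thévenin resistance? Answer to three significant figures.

R_th ≤ 683 Ω

Loading drop = R_th/(R_th + R_L) ≤ 0.0850, so R_th ≤ R_L · ε/(1−ε) = 7.35 kΩ × 0.0850/0.9150 = 683 Ω.
(Any R1, R2 with R2/(R1+R2) = 0.387 and R1‖R2 ≤ 683 Ω will meet the spec.)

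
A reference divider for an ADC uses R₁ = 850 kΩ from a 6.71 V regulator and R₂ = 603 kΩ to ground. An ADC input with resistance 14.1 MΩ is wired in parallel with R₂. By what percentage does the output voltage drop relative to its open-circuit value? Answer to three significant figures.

The divider's output (Thévenin) resistance is R₁‖R₂ = 352.8 kΩ.
Fractional drop under load = R_th/(R_th + R_L) = 352.8 / (352.8 + 14100) = 0.02441.
So the output falls by 2.44 %.

2.44 %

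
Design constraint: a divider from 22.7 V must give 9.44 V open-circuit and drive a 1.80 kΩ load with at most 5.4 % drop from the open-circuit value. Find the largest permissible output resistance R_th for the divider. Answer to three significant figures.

Loading drop = R_th/(R_th + R_L) ≤ 0.0540, so R_th ≤ R_L · ε/(1−ε) = 1.80 kΩ × 0.0540/0.9460 = 103 Ω.
(Any R1, R2 with R2/(R1+R2) = 0.416 and R1‖R2 ≤ 103 Ω will meet the spec.)

R_th ≤ 103 Ω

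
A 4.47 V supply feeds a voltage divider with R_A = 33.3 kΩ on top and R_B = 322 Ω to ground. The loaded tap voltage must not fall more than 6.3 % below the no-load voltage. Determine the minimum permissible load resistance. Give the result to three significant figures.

Output resistance R_th = R_A‖R_B = (33300 × 322)/33620 = 318.9 Ω.
The fractional drop is R_th/(R_th + R_L); requiring this ≤ 0.0630 gives R_L ≥ R_th(1/0.0630 − 1) = 318.9 × 14.87 = 4.74 kΩ.

R_L(min) ≈ 4.74 kΩ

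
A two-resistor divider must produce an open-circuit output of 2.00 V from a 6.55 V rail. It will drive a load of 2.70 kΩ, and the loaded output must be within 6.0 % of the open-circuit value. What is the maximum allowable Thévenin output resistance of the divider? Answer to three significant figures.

R_th ≤ 172 Ω

Loading drop = R_th/(R_th + R_L) ≤ 0.0600, so R_th ≤ R_L · ε/(1−ε) = 2.70 kΩ × 0.0600/0.9400 = 172 Ω.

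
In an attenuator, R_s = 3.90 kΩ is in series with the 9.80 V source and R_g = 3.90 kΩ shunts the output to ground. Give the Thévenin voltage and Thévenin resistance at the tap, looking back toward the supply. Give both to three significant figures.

V_th = 4.90 V, R_th = 1.95 kΩ

V_th is the open-circuit tap voltage: 9.80 × 3.90/(3.90 + 3.90) = 4.90 V.
With the supply zeroed, R_s and R_g appear in parallel from the tap: R_th = R_s‖R_g = (3.90 × 3.90)/7.800 = 1.95 kΩ.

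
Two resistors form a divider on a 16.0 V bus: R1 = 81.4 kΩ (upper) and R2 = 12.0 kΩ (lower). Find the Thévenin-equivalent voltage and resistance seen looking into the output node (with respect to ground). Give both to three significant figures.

V_th is the open-circuit tap voltage: 16.0 × 12.0/(81.4 + 12.0) = 2.06 V.
With the supply zeroed, R1 and R2 appear in parallel from the tap: R_th = R1‖R2 = (81.4 × 12.0)/93.40 = 10.5 kΩ.

V_th = 2.06 V, R_th = 10.5 kΩ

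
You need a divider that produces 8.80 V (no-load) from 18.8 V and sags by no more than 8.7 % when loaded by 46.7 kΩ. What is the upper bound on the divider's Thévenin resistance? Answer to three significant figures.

R_th ≤ 4.45 kΩ

Loading drop = R_th/(R_th + R_L) ≤ 0.0870, so R_th ≤ R_L · ε/(1−ε) = 46.7 kΩ × 0.0870/0.9130 = 4.45 kΩ.
(Any R1, R2 with R2/(R1+R2) = 0.468 and R1‖R2 ≤ 4.45 kΩ will meet the spec.)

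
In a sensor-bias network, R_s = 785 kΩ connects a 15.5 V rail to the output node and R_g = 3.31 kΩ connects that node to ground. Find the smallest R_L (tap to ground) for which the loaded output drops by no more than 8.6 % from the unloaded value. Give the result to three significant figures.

R_L(min) ≈ 35.0 kΩ

Output resistance R_th = R_s‖R_g = (785 × 3.31)/788.3 = 3.296 kΩ.
The fractional drop is R_th/(R_th + R_L); requiring this ≤ 0.0860 gives R_L ≥ R_th(1/0.0860 − 1) = 3.296 × 10.63 = 35.0 kΩ.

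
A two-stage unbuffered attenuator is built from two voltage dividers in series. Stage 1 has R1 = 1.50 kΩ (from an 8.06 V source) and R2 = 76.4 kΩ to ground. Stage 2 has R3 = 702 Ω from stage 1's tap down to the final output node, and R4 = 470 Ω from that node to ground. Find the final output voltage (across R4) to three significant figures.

Stage 2 presents R3+R4 = 1172 Ω as a load on stage 1's tap.
Stage 1's lower leg becomes R2‖(R3+R4) = 1154 Ω, so V_mid = 8.06 × 1154/2654 = 3.505 V.
Stage 2 is itself unloaded: V_out = V_mid × R4/(R3+R4) = 3.505 × 470/1172 = 1.41 V.

V_out ≈ 1.41 V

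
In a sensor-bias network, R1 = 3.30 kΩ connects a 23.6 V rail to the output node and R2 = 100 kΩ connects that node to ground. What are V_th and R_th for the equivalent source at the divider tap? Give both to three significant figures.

V_th = 22.8 V, R_th = 3.19 kΩ

V_th is the open-circuit tap voltage: 23.6 × 100/(3.30 + 100) = 22.8 V.
With the supply zeroed, R1 and R2 appear in parallel from the tap: R_th = R1‖R2 = (3.30 × 100)/103.3 = 3.19 kΩ.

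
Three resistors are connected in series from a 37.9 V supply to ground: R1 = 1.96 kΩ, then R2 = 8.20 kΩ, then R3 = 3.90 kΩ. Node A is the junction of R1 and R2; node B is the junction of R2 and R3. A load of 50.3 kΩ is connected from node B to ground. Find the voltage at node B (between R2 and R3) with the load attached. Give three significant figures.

V ≈ 9.96 V

At node B, R3 is in parallel with the load: R3‖R_L = 3.619 kΩ.
Below node A the resistance is R2 + (R3‖R_L) = 11.82 kΩ, so V_A = 37.9 × 11.82/13.78 = 32.51 V.
Then V_B = V_A × (R3‖R_L)/(R2 + R3‖R_L) = 32.51 × 3.619/11.82 = 9.96 V.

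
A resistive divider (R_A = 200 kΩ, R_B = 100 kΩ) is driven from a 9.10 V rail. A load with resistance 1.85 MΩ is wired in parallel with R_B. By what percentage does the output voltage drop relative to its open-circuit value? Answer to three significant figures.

3.48 %

The divider's output (Thévenin) resistance is R_A‖R_B = 66.67 kΩ.
Fractional drop under load = R_th/(R_th + R_L) = 66.67 / (66.67 + 1850) = 0.03478.
So the output falls by 3.48 %.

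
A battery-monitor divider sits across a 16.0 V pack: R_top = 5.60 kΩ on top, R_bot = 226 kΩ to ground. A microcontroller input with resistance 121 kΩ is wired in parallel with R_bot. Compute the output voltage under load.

The load sits in parallel with R_bot: R_bot‖R_L = (226 × 121) / (226 + 121) = 78.81 kΩ.
V_out = 16.0 × 78.81 / (5.60 + 78.81) = 16.0 × 78.81/84.41 = 14.9 V.

V_out ≈ 14.9 V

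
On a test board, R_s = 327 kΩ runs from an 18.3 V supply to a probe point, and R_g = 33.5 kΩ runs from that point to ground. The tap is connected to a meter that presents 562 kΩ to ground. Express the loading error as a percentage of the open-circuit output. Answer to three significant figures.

5.13 %

The divider's output (Thévenin) resistance is R_s‖R_g = 30.39 kΩ.
Fractional drop under load = R_th/(R_th + R_L) = 30.39 / (30.39 + 562) = 0.05130.
So the output falls by 5.13 %.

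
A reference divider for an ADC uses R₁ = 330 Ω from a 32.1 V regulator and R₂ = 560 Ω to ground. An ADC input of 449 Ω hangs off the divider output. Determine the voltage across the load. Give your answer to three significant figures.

The load sits in parallel with R₂: R₂‖R_L = (560 × 449) / (560 + 449) = 249.2 Ω.
V_out = 32.1 × 249.2 / (330 + 249.2) = 32.1 × 249.2/579.2 = 13.8 V.

V_out ≈ 13.8 V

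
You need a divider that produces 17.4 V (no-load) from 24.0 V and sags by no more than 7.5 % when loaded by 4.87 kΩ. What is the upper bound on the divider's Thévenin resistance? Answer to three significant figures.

Loading drop = R_th/(R_th + R_L) ≤ 0.0750, so R_th ≤ R_L · ε/(1−ε) = 4.87 kΩ × 0.0750/0.9250 = 395 Ω.
(Any R1, R2 with R2/(R1+R2) = 0.725 and R1‖R2 ≤ 395 Ω will meet the spec.)

R_th ≤ 395 Ω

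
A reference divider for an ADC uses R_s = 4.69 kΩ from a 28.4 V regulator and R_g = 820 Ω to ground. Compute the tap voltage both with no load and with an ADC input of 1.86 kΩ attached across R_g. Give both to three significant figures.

Open-circuit: V = 28.4 × 820/(4690 + 820) = 4.23 V.
With the load, R_g becomes R_g‖R_L = 569.1 Ω, so V = 28.4 × 569.1/5259 = 3.07 V.

Unloaded: 4.23 V; loaded: 3.07 V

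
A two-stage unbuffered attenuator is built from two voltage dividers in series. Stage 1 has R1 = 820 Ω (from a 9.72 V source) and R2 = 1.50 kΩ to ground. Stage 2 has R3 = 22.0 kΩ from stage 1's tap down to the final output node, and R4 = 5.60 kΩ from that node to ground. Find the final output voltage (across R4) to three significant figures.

V_out ≈ 1.25 V

Stage 2 presents R3+R4 = 27600 Ω as a load on stage 1's tap.
Stage 1's lower leg becomes R2‖(R3+R4) = 1423 Ω, so V_mid = 9.72 × 1423/2243 = 6.166 V.
Stage 2 is itself unloaded: V_out = V_mid × R4/(R3+R4) = 6.166 × 5600/27600 = 1.25 V.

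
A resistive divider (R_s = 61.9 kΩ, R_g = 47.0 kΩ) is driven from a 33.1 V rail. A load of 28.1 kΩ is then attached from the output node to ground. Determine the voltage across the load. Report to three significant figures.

V_out ≈ 7.32 V

The load sits in parallel with R_g: R_g‖R_L = (47.0 × 28.1) / (47.0 + 28.1) = 17.59 kΩ.
V_out = 33.1 × 17.59 / (61.9 + 17.59) = 33.1 × 17.59/79.49 = 7.32 V.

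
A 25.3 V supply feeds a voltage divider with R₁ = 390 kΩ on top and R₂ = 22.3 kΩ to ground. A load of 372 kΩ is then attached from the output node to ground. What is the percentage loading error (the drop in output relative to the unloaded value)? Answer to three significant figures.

The divider's output (Thévenin) resistance is R₁‖R₂ = 21.09 kΩ.
Fractional drop under load = R_th/(R_th + R_L) = 21.09 / (21.09 + 372) = 0.05366.
So the output falls by 5.37 %.

5.37 %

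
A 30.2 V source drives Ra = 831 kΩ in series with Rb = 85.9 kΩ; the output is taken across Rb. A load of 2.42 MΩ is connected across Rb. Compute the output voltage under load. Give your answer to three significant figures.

The load sits in parallel with Rb: Rb‖R_L = (85.9 × 2420) / (85.9 + 2420) = 82.96 kΩ.
V_out = 30.2 × 82.96 / (831 + 82.96) = 30.2 × 82.96/914.0 = 2.74 V.

V_out ≈ 2.74 V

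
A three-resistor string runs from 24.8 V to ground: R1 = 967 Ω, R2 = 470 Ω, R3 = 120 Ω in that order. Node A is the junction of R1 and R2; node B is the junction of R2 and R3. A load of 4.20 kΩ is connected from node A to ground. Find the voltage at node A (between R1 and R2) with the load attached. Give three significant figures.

Below node A the series string R2+R3 = 590.0 Ω sits in parallel with the 4200 Ω load: 517.3 Ω.
V_A = 24.8 × 517.3/(967 + 517.3) = 8.64 V.

V ≈ 8.64 V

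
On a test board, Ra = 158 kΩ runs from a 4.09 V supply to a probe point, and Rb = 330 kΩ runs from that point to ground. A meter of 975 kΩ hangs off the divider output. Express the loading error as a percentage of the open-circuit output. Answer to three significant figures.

The divider's output (Thévenin) resistance is Ra‖Rb = 106.8 kΩ.
Fractional drop under load = R_th/(R_th + R_L) = 106.8 / (106.8 + 975) = 0.09876.
So the output falls by 9.88 %.

9.88 %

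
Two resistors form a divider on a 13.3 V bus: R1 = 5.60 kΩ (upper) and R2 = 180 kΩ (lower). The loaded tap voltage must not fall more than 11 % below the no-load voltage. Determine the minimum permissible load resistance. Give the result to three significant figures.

Output resistance R_th = R1‖R2 = (5.60 × 180)/185.6 = 5.431 kΩ.
The fractional drop is R_th/(R_th + R_L); requiring this ≤ 0.110 gives R_L ≥ R_th(1/0.110 − 1) = 5.431 × 8.091 = 43.9 kΩ.

R_L(min) ≈ 43.9 kΩ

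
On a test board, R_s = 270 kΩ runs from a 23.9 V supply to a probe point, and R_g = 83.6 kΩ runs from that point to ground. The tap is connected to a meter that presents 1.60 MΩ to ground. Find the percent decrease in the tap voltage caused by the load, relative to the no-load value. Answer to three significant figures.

The divider's output (Thévenin) resistance is R_s‖R_g = 63.83 kΩ.
Fractional drop under load = R_th/(R_th + R_L) = 63.83 / (63.83 + 1600) = 0.03837.
So the output falls by 3.84 %.

3.84 %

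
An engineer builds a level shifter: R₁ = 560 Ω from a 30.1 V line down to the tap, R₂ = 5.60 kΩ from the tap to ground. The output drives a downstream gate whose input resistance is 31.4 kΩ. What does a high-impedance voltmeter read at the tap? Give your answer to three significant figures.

V_out ≈ 26.9 V

The load sits in parallel with R₂: R₂‖R_L = (5600 × 31400) / (5600 + 31400) = 4752 Ω.
V_out = 30.1 × 4752 / (560 + 4752) = 30.1 × 4752/5312 = 26.9 V.
(Unloaded it would have been 27.4 V.)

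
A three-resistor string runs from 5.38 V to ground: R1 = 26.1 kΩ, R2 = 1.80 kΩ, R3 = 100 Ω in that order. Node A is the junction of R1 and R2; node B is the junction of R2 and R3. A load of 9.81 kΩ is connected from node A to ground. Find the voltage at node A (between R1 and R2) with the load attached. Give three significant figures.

V ≈ 0.309 V

Below node A the series string R2+R3 = 1900 Ω sits in parallel with the 9810 Ω load: 1592 Ω.
V_A = 5.38 × 1592/(26100 + 1592) = 0.309 V.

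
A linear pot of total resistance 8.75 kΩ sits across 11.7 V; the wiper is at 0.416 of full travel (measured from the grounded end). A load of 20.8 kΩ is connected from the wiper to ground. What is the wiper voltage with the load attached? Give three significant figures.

The wiper splits the pot into (1−α)R = 5.110 kΩ above and αR = 3.640 kΩ below.
Lower section ‖ load = 3.098 kΩ.
V_wiper = 11.7 × 3.098/(5.110 + 3.098) = 4.42 V.

V ≈ 4.42 V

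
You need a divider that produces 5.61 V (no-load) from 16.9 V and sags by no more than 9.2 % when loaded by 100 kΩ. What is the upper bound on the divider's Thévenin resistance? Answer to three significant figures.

R_th ≤ 10.1 kΩ

Loading drop = R_th/(R_th + R_L) ≤ 0.0920, so R_th ≤ R_L · ε/(1−ε) = 100 kΩ × 0.0920/0.9080 = 10.1 kΩ.
(Any R1, R2 with R2/(R1+R2) = 0.332 and R1‖R2 ≤ 10.1 kΩ will meet the spec.)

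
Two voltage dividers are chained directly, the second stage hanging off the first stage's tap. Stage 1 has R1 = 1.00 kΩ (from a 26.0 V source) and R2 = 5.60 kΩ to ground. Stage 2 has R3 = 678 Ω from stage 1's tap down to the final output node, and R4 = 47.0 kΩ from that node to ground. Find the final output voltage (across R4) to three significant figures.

V_out ≈ 21.4 V

Stage 2 presents R3+R4 = 47680 Ω as a load on stage 1's tap.
Stage 1's lower leg becomes R2‖(R3+R4) = 5011 Ω, so V_mid = 26.0 × 5011/6011 = 21.67 V.
Stage 2 is itself unloaded: V_out = V_mid × R4/(R3+R4) = 21.67 × 47000/47680 = 21.4 V.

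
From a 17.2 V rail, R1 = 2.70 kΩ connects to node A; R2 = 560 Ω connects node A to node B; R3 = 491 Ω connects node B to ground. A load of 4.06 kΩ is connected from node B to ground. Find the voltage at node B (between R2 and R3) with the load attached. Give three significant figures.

At node B, R3 is in parallel with the load: R3‖R_L = 438.0 Ω.
Below node A the resistance is R2 + (R3‖R_L) = 998.0 Ω, so V_A = 17.2 × 998.0/3698 = 4.642 V.
Then V_B = V_A × (R3‖R_L)/(R2 + R3‖R_L) = 4.642 × 438.0/998.0 = 2.04 V.

V ≈ 2.04 V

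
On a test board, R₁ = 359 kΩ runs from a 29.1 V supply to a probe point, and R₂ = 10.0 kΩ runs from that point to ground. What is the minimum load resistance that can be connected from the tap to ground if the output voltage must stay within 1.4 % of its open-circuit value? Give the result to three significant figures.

R_L(min) ≈ 685 kΩ

Output resistance R_th = R₁‖R₂ = (359 × 10.0)/369.0 = 9.729 kΩ.
The fractional drop is R_th/(R_th + R_L); requiring this ≤ 0.0140 gives R_L ≥ R_th(1/0.0140 − 1) = 9.729 × 70.43 = 685 kΩ.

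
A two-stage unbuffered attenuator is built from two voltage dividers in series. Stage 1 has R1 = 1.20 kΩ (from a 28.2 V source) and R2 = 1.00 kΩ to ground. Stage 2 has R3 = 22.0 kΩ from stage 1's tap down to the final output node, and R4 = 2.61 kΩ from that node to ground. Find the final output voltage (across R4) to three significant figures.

V_out ≈ 1.33 V

Stage 2 presents R3+R4 = 24.61 kΩ as a load on stage 1's tap.
Stage 1's lower leg becomes R2‖(R3+R4) = 0.9610 kΩ, so V_mid = 28.2 × 0.9610/2.161 = 12.54 V.
Stage 2 is itself unloaded: V_out = V_mid × R4/(R3+R4) = 12.54 × 2.61/24.61 = 1.33 V.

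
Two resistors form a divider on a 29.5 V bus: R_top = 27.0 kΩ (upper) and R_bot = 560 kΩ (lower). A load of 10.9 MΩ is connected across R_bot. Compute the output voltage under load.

V_out ≈ 28.1 V

The load sits in parallel with R_bot: R_bot‖R_L = (560 × 10900) / (560 + 10900) = 532.6 kΩ.
V_out = 29.5 × 532.6 / (27.0 + 532.6) = 29.5 × 532.6/559.6 = 28.1 V.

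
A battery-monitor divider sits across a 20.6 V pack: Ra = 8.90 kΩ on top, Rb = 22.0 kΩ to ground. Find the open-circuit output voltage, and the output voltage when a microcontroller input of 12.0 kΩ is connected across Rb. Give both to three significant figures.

Unloaded: 14.7 V; loaded: 9.60 V

Open-circuit: V = 20.6 × 22.0/(8.90 + 22.0) = 14.7 V.
With the load, Rb becomes Rb‖R_L = 7.765 kΩ, so V = 20.6 × 7.765/16.66 = 9.60 V.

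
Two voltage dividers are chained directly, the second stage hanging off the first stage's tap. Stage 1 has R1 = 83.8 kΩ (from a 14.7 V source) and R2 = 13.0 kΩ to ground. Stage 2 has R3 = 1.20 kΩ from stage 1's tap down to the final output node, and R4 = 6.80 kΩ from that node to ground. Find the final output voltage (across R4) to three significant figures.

Stage 2 presents R3+R4 = 8.000 kΩ as a load on stage 1's tap.
Stage 1's lower leg becomes R2‖(R3+R4) = 4.952 kΩ, so V_mid = 14.7 × 4.952/88.75 = 0.8203 V.
Stage 2 is itself unloaded: V_out = V_mid × R4/(R3+R4) = 0.8203 × 6.80/8.000 = 0.697 V.

V_out ≈ 0.697 V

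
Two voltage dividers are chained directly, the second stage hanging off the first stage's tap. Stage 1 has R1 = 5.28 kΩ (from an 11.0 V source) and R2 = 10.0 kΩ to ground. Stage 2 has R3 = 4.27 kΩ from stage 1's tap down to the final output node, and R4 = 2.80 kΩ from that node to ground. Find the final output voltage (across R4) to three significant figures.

V_out ≈ 1.92 V

Stage 2 presents R3+R4 = 7.070 kΩ as a load on stage 1's tap.
Stage 1's lower leg becomes R2‖(R3+R4) = 4.142 kΩ, so V_mid = 11.0 × 4.142/9.422 = 4.836 V.
Stage 2 is itself unloaded: V_out = V_mid × R4/(R3+R4) = 4.836 × 2.80/7.070 = 1.92 V.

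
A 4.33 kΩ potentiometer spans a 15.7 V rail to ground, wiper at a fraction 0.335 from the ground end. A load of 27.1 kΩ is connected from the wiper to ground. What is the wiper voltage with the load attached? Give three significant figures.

V ≈ 5.08 V

The wiper splits the pot into (1−α)R = 2.879 kΩ above and αR = 1.451 kΩ below.
Lower section ‖ load = 1.377 kΩ.
V_wiper = 15.7 × 1.377/(2.879 + 1.377) = 5.08 V.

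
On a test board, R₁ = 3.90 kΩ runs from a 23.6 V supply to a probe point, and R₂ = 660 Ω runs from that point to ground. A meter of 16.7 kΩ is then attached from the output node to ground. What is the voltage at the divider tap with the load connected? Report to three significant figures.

V_out ≈ 3.30 V

The load sits in parallel with R₂: R₂‖R_L = (660 × 16700) / (660 + 16700) = 634.9 Ω.
V_out = 23.6 × 634.9 / (3900 + 634.9) = 23.6 × 634.9/4535 = 3.30 V.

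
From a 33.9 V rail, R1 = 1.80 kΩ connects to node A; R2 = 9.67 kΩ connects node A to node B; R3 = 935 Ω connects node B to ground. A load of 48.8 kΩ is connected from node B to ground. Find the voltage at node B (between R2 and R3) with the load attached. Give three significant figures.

At node B, R3 is in parallel with the load: R3‖R_L = 917.4 Ω.
Below node A the resistance is R2 + (R3‖R_L) = 10590 Ω, so V_A = 33.9 × 10590/12390 = 28.97 V.
Then V_B = V_A × (R3‖R_L)/(R2 + R3‖R_L) = 28.97 × 917.4/10590 = 2.51 V.

V ≈ 2.51 V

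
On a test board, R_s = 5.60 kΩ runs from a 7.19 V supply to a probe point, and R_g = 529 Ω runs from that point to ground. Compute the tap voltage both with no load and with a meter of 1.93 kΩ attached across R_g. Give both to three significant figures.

Unloaded: 0.621 V; loaded: 0.496 V

Open-circuit: V = 7.19 × 529/(5600 + 529) = 0.621 V.
With the load, R_g becomes R_g‖R_L = 415.2 Ω, so V = 7.19 × 415.2/6015 = 0.496 V.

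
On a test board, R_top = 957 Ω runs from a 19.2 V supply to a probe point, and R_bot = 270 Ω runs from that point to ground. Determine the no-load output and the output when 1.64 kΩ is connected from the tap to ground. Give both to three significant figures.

Open-circuit: V = 19.2 × 270/(957 + 270) = 4.22 V.
With the load, R_bot becomes R_bot‖R_L = 231.8 Ω, so V = 19.2 × 231.8/1189 = 3.74 V.

Unloaded: 4.22 V; loaded: 3.74 V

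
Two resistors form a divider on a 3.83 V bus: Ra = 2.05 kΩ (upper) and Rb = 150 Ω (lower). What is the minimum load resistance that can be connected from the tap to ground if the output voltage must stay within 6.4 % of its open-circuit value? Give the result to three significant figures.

R_L(min) ≈ 2.04 kΩ

Output resistance R_th = Ra‖Rb = (2050 × 150)/2200 = 139.8 Ω.
The fractional drop is R_th/(R_th + R_L); requiring this ≤ 0.0640 gives R_L ≥ R_th(1/0.0640 − 1) = 139.8 × 14.62 = 2.04 kΩ.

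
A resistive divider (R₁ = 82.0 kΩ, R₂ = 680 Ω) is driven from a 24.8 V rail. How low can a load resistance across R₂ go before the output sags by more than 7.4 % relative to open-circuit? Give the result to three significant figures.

Output resistance R_th = R₁‖R₂ = (82000 × 680)/82680 = 674.4 Ω.
The fractional drop is R_th/(R_th + R_L); requiring this ≤ 0.0740 gives R_L ≥ R_th(1/0.0740 − 1) = 674.4 × 12.51 = 8.44 kΩ.

R_L(min) ≈ 8.44 kΩ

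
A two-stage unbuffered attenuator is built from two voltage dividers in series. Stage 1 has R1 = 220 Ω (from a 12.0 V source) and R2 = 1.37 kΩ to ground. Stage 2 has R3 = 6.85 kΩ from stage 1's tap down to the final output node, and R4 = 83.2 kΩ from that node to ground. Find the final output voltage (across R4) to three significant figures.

V_out ≈ 9.53 V

Stage 2 presents R3+R4 = 90050 Ω as a load on stage 1's tap.
Stage 1's lower leg becomes R2‖(R3+R4) = 1349 Ω, so V_mid = 12.0 × 1349/1569 = 10.32 V.
Stage 2 is itself unloaded: V_out = V_mid × R4/(R3+R4) = 10.32 × 83200/90050 = 9.53 V.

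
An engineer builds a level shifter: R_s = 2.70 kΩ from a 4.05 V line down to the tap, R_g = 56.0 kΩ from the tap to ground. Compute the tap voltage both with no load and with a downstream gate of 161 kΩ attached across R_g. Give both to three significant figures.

Open-circuit: V = 4.05 × 56.0/(2.70 + 56.0) = 3.86 V.
With the load, R_g becomes R_g‖R_L = 41.55 kΩ, so V = 4.05 × 41.55/44.25 = 3.80 V.

Unloaded: 3.86 V; loaded: 3.80 V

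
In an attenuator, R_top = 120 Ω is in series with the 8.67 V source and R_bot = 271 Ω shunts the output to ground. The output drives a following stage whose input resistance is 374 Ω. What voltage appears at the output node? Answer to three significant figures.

The load sits in parallel with R_bot: R_bot‖R_L = (271 × 374) / (271 + 374) = 157.1 Ω.
V_out = 8.67 × 157.1 / (120 + 157.1) = 8.67 × 157.1/277.1 = 4.92 V.

V_out ≈ 4.92 V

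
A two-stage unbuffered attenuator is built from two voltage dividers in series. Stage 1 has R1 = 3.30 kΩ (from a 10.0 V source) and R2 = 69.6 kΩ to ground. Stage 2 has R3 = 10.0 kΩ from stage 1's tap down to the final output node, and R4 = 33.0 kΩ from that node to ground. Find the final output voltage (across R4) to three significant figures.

Stage 2 presents R3+R4 = 43.00 kΩ as a load on stage 1's tap.
Stage 1's lower leg becomes R2‖(R3+R4) = 26.58 kΩ, so V_mid = 10.0 × 26.58/29.88 = 8.896 V.
Stage 2 is itself unloaded: V_out = V_mid × R4/(R3+R4) = 8.896 × 33.0/43.00 = 6.83 V.

V_out ≈ 6.83 V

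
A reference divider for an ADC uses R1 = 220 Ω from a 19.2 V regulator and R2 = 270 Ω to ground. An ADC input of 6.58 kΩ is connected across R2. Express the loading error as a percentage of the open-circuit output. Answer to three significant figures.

1.81 %

The divider's output (Thévenin) resistance is R1‖R2 = 121.2 Ω.
Fractional drop under load = R_th/(R_th + R_L) = 121.2 / (121.2 + 6580) = 0.01809.
So the output falls by 1.81 %.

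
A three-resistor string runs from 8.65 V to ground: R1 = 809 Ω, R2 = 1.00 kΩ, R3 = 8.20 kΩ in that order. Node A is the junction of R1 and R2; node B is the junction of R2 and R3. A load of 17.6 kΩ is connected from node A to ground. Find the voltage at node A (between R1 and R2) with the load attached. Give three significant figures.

V ≈ 7.63 V

Below node A the series string R2+R3 = 9200 Ω sits in parallel with the 17600 Ω load: 6042 Ω.
V_A = 8.65 × 6042/(809 + 6042) = 7.63 V.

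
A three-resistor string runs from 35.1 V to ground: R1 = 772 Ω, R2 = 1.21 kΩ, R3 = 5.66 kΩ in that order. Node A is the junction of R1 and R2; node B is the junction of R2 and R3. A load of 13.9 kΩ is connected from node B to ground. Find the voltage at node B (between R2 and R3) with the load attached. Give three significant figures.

V ≈ 23.5 V

At node B, R3 is in parallel with the load: R3‖R_L = 4022 Ω.
Below node A the resistance is R2 + (R3‖R_L) = 5232 Ω, so V_A = 35.1 × 5232/6004 = 30.59 V.
Then V_B = V_A × (R3‖R_L)/(R2 + R3‖R_L) = 30.59 × 4022/5232 = 23.5 V.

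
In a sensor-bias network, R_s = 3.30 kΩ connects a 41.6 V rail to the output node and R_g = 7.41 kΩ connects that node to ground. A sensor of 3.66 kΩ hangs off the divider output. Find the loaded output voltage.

The load sits in parallel with R_g: R_g‖R_L = (7.41 × 3.66) / (7.41 + 3.66) = 2.450 kΩ.
V_out = 41.6 × 2.450 / (3.30 + 2.450) = 41.6 × 2.450/5.750 = 17.7 V.
(Unloaded it would have been 28.8 V.)

V_out ≈ 17.7 V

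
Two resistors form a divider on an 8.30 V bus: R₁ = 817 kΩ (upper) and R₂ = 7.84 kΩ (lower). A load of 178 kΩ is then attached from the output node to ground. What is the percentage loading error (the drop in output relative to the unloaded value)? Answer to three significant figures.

4.18 %

The divider's output (Thévenin) resistance is R₁‖R₂ = 7.765 kΩ.
Fractional drop under load = R_th/(R_th + R_L) = 7.765 / (7.765 + 178) = 0.04180.
So the output falls by 4.18 %.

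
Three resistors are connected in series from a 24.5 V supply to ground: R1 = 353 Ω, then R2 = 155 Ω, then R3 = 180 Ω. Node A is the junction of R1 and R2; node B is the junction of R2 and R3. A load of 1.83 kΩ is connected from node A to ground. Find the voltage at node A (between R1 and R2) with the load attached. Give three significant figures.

V ≈ 10.9 V

Below node A the series string R2+R3 = 335.0 Ω sits in parallel with the 1830 Ω load: 283.2 Ω.
V_A = 24.5 × 283.2/(353 + 283.2) = 10.9 V.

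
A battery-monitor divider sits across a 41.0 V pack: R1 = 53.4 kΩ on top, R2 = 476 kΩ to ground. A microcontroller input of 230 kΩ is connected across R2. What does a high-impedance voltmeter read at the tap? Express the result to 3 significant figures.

V_out ≈ 30.5 V

The load sits in parallel with R2: R2‖R_L = (476 × 230) / (476 + 230) = 155.1 kΩ.
V_out = 41.0 × 155.1 / (53.4 + 155.1) = 41.0 × 155.1/208.5 = 30.5 V.
(Unloaded it would have been 36.9 V.)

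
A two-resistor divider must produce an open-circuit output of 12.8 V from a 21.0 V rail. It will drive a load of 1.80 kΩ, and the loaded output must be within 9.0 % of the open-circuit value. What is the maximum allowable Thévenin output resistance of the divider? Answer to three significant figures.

Loading drop = R_th/(R_th + R_L) ≤ 0.0900, so R_th ≤ R_L · ε/(1−ε) = 1.80 kΩ × 0.0900/0.9100 = 178 Ω.

R_th ≤ 178 Ω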